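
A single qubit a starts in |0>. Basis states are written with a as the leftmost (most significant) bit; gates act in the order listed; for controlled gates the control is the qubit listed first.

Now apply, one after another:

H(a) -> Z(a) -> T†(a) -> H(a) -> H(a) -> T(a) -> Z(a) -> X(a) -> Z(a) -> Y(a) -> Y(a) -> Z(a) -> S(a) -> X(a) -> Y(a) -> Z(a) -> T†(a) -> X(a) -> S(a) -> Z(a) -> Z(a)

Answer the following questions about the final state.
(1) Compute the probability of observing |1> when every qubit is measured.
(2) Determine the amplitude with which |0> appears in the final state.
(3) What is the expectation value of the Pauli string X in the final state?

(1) A full measurement returns |1> with probability 1/2. Key observation: gates 2-7 undo each other exactly, leaving only the rest of the circuit to track.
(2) The amplitude on |0> is -sqrt(2)*exp(3*I*pi/4)/2.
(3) The expectation value of X is sqrt(2)/2.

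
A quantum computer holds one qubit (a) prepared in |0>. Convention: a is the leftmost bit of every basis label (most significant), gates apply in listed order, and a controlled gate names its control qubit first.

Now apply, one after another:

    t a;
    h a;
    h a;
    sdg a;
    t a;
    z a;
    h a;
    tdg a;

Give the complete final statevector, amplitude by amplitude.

The final amplitudes are sqrt(2)/2 on |0>, -sqrt(2)*exp(3*I*pi/4)/2 on |1>.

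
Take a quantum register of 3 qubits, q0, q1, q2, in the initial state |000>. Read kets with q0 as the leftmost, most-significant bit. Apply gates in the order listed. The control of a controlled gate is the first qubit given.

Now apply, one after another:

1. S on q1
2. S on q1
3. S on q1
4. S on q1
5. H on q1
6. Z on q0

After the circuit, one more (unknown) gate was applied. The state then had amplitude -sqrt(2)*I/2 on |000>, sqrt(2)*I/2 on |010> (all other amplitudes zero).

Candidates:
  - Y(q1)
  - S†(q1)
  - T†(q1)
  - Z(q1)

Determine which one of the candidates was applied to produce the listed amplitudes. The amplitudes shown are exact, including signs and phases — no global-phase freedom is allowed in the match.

The applied gate was Y(q1). Key observation: gates 1-4 undo each other exactly, leaving only the rest of the circuit to track.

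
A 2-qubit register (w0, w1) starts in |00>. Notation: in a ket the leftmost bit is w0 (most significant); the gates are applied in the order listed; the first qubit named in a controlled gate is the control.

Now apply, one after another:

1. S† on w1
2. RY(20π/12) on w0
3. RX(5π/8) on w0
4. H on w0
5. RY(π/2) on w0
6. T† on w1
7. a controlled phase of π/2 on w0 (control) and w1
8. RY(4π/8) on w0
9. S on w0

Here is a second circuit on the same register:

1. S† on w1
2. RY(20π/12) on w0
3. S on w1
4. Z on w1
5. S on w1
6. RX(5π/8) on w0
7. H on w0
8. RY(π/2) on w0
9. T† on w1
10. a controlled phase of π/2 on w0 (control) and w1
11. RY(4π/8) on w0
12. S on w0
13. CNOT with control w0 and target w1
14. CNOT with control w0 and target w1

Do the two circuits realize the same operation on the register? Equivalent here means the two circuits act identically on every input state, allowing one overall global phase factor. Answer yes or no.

Yes: on every input state the two circuits agree up to one overall phase factor.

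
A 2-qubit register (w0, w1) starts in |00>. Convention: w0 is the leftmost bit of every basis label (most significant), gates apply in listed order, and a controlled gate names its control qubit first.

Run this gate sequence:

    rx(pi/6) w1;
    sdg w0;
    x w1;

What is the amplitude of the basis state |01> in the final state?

The amplitude on |01> is sqrt(2)/4 + sqrt(6)/4.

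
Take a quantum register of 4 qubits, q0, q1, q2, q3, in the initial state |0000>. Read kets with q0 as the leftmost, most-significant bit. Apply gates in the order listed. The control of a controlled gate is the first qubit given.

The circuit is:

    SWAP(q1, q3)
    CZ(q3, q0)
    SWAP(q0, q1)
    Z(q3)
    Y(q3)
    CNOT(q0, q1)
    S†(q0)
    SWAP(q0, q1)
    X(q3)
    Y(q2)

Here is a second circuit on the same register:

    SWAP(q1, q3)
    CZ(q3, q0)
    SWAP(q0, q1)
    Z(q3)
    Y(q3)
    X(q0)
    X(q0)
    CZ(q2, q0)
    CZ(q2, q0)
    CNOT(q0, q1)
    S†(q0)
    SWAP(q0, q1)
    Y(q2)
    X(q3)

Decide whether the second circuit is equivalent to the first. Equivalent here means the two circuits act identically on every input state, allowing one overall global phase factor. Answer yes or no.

Yes: on every input state the two circuits agree up to one overall phase factor.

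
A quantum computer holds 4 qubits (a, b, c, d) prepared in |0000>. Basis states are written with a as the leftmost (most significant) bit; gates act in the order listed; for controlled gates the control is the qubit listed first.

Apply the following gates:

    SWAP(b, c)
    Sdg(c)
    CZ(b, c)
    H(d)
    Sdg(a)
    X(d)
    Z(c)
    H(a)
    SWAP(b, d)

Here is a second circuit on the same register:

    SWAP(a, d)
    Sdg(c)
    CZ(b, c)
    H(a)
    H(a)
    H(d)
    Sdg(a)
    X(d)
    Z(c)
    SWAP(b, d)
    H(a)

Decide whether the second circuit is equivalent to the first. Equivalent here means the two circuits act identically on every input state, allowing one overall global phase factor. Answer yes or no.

No: there is an input state on which the two circuits produce genuinely different outputs (not merely differing by a phase).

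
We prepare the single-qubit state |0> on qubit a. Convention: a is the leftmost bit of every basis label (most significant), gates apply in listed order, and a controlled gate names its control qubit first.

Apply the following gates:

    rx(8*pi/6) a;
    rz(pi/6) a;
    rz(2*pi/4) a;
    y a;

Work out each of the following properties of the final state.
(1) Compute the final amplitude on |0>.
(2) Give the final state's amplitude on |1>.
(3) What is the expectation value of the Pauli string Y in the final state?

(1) |0> carries amplitude -sqrt(3)*exp(I*pi/3)/2 in the final state.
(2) |1> carries amplitude -exp(I*pi/6)/2 in the final state.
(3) The expectation value of Y is -sqrt(3)/4.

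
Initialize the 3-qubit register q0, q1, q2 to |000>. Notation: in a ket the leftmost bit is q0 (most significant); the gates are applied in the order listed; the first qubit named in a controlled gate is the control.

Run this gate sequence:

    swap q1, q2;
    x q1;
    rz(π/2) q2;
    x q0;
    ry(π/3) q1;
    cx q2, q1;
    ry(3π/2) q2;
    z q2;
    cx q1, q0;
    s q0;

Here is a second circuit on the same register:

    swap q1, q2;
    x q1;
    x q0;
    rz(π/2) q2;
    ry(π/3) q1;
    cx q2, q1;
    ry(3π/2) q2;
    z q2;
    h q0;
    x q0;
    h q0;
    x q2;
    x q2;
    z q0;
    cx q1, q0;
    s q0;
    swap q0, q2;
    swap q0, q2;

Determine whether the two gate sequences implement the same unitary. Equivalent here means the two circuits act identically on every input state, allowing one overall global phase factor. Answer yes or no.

Yes — the two circuits implement the same unitary up to a global phase.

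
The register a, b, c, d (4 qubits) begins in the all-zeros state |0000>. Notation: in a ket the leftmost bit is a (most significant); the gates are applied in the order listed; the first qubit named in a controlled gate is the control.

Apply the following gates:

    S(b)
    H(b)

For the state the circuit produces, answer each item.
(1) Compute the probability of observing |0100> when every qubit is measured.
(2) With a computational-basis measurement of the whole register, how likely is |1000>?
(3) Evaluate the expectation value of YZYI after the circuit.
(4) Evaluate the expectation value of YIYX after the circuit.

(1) Outcome |0100> occurs with probability 1/2.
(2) The probability of measuring |1000> is 0.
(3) The observable YZYI averages to 0.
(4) In the final state, YIYX has expectation 0.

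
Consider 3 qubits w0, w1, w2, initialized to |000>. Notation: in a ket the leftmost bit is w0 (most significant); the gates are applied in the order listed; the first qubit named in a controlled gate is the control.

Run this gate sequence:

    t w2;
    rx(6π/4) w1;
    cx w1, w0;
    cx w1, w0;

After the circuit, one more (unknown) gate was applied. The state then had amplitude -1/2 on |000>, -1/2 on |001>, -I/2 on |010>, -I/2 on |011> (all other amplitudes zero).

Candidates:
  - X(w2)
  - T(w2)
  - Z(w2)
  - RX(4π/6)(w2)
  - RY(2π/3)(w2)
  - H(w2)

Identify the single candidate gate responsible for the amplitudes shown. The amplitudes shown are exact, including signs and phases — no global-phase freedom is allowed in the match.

The unique candidate consistent with the amplitudes is H(w2). Key observation: steps 3-4 multiply out to the identity, so the circuit reduces to the remaining gates.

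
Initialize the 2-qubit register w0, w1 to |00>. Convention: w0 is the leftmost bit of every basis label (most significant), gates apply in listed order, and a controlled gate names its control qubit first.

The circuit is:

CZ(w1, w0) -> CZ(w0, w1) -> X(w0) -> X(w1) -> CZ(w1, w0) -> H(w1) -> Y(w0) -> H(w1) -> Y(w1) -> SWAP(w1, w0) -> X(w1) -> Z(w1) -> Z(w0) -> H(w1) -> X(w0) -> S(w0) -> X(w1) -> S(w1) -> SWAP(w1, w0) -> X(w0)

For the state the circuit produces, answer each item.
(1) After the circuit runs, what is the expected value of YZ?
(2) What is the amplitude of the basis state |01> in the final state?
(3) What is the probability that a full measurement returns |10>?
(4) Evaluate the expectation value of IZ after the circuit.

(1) The observable YZ averages to -1.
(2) The amplitude on |01> is sqrt(2)/2.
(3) A full measurement returns |10> with probability 0.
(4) The expectation value of IZ is -1.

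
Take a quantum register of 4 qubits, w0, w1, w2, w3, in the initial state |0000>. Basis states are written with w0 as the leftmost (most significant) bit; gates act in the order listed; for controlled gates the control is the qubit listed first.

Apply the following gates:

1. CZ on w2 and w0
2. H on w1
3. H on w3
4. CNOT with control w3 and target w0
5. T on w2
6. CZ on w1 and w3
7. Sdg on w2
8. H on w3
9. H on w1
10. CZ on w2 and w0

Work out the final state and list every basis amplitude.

After the circuit, the state carries amplitude 1/2 on |0000>, 1/2 on |0001>, 1/2 on |1100>, -1/2 on |1101>, and 0 on every other basis state.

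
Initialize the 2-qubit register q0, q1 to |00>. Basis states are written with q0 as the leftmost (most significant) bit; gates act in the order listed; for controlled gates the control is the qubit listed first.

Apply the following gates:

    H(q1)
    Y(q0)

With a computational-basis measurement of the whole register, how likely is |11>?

Outcome |11> occurs with probability 1/2.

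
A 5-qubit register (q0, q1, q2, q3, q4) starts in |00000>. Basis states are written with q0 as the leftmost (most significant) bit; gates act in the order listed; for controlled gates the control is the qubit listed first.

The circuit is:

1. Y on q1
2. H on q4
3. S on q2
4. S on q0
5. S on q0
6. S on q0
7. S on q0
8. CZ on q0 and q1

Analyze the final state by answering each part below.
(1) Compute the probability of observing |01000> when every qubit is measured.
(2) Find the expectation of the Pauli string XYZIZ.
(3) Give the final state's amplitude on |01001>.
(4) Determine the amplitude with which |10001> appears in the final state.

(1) Outcome |01000> occurs with probability 1/2.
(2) In the final state, XYZIZ has expectation 0.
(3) The amplitude on |01001> is sqrt(2)*I/2.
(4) The final state's coefficient on |10001> equals 0.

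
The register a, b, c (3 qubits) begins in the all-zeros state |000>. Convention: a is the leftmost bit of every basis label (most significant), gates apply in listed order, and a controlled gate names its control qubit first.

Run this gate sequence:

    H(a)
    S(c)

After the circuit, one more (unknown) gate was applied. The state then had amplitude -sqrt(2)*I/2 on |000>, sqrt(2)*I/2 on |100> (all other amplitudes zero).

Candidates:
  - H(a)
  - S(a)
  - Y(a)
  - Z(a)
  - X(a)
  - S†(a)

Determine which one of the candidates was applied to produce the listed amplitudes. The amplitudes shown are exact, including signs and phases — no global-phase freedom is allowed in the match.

It was Y(a) that produced the state shown.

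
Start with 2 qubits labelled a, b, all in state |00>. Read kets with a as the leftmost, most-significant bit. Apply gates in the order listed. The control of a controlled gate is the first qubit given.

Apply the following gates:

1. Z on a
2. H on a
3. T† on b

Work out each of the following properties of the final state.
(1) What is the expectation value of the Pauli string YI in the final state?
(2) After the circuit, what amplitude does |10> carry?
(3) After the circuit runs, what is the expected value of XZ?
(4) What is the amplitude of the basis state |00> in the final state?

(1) The expectation value of YI is 0.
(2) The final state's coefficient on |10> equals sqrt(2)/2.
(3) The observable XZ averages to 1.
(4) The final state's coefficient on |00> equals sqrt(2)/2.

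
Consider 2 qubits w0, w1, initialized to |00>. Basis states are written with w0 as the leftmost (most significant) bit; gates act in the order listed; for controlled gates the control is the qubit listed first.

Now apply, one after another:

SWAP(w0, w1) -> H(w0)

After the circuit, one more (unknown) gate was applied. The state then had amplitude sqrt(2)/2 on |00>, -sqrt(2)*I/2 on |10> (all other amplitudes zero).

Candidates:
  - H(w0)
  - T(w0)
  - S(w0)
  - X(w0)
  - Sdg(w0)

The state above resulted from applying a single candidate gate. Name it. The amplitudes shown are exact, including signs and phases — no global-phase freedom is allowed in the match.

The unique candidate consistent with the amplitudes is Sdg(w0).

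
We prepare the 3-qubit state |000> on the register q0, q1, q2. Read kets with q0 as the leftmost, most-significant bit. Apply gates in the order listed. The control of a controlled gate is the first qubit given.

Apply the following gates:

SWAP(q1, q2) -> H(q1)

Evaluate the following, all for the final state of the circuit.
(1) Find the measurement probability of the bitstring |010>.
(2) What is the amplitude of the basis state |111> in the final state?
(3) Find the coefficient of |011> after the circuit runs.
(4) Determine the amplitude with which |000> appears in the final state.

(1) A full measurement returns |010> with probability 1/2.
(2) |111> carries amplitude 0 in the final state.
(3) The amplitude on |011> is 0.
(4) |000> carries amplitude sqrt(2)/2 in the final state.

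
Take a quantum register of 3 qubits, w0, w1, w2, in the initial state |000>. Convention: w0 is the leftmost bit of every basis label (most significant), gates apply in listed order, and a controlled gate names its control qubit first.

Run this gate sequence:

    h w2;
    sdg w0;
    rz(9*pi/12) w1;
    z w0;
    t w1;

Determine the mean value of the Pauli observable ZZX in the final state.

The observable ZZX averages to 1.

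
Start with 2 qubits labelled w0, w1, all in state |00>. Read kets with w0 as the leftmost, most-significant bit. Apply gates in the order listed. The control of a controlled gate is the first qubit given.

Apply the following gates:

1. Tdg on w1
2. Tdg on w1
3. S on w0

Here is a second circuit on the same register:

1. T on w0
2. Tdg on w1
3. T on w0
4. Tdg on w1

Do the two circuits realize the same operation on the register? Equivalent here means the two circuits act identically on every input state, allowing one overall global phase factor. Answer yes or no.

Yes — the two circuits implement the same unitary up to a global phase.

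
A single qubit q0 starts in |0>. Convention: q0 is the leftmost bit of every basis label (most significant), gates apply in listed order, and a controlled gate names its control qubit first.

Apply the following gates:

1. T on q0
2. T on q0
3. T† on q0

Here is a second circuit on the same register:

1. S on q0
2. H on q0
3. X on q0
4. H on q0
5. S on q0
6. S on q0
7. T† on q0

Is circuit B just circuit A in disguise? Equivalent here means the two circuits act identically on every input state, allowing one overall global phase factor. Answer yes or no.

Yes: on every input state the two circuits agree up to one overall phase factor.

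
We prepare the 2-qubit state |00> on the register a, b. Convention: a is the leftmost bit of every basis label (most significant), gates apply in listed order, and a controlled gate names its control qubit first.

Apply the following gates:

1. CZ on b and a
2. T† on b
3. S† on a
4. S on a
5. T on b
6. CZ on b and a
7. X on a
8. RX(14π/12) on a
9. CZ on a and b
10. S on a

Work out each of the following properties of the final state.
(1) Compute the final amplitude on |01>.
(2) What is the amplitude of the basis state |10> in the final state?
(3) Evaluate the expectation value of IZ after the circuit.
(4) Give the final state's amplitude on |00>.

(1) The amplitude on |01> is 0. Key observation: the block from step 1 through step 6 cancels to the identity and can be dropped.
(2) The amplitude on |10> is I*(-sqrt(6) + sqrt(2))/4.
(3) In the final state, IZ has expectation 1.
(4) The final state's coefficient on |00> equals I*(-sqrt(6) - sqrt(2))/4.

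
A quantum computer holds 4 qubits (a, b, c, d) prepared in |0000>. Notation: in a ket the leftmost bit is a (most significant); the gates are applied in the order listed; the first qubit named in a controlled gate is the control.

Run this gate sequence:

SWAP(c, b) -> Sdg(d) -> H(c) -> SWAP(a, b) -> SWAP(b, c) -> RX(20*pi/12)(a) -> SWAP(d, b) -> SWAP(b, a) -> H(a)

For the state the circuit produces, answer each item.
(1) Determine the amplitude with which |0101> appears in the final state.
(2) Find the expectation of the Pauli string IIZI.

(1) The final state's coefficient on |0101> equals -I/4.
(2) The observable IIZI averages to 1.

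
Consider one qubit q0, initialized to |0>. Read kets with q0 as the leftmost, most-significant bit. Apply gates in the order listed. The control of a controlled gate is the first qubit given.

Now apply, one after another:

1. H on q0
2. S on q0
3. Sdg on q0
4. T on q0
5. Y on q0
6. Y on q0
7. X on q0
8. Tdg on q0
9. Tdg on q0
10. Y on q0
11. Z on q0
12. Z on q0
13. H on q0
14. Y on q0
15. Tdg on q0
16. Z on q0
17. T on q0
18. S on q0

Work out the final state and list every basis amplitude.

The final amplitudes are -exp(I*pi/4)/2 + I/2 on |0>, -1/2 + exp(3*I*pi/4)/2 on |1>.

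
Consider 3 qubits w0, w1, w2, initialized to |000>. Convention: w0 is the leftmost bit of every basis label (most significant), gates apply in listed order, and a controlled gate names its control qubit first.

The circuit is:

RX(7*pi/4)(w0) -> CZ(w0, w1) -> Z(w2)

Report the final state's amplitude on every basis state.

After the circuit, the state carries amplitude -sqrt(sqrt(2) + 2)/2 on |000>, -I*sqrt(2 - sqrt(2))/2 on |100>, and 0 on every other basis state.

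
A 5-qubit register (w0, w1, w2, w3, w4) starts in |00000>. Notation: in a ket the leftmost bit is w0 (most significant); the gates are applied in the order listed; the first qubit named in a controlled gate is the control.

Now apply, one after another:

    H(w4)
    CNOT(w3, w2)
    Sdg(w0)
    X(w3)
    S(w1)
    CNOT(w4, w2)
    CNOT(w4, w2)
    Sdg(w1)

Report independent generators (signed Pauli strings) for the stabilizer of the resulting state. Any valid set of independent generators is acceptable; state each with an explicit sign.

The stabilizer group can be generated by +IIIIX, +ZIIII, +IZIII, +IIZII, -IIIZI, among other valid generating sets. Key observation: steps 5-8 multiply out to the identity, so the circuit reduces to the remaining gates.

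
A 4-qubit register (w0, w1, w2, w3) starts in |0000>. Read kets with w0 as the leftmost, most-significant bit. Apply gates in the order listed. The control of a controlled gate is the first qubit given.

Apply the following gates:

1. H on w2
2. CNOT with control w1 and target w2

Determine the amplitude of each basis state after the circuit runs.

The final amplitudes are sqrt(2)/2 on |0000>, sqrt(2)/2 on |0010>, and 0 on every other basis state.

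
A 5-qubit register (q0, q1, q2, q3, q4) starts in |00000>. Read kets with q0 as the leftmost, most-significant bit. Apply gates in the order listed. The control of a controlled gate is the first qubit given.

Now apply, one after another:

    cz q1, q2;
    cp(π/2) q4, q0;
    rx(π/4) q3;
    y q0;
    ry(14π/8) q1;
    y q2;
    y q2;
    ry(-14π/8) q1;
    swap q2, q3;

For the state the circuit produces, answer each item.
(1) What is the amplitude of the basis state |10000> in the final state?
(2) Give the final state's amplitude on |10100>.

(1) |10000> carries amplitude I*sqrt(sqrt(2) + 2)/2 in the final state. Key observation: steps 5-8 multiply out to the identity, so the circuit reduces to the remaining gates.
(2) |10100> carries amplitude sqrt(2 - sqrt(2))/2 in the final state.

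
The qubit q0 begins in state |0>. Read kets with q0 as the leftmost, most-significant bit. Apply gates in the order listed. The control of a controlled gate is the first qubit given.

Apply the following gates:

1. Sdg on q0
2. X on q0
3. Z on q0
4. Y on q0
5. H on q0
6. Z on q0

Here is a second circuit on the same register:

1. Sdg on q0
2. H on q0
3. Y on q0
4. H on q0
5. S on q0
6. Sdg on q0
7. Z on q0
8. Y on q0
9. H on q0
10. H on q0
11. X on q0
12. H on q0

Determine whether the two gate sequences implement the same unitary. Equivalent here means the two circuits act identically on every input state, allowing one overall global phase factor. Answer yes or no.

No — the two circuits implement different unitaries, even allowing a global phase.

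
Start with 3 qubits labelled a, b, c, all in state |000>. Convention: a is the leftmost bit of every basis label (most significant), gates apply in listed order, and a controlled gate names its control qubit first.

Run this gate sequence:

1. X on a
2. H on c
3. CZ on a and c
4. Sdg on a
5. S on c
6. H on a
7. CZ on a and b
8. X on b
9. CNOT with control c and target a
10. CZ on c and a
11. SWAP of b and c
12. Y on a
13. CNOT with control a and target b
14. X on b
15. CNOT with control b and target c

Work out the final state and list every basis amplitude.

The resulting statevector has amplitude 0 on |000>, -I/2 on |001>, 1/2 on |010>, 0 on |011>, 0 on |100>, 1/2 on |101>, I/2 on |110>, 0 on |111>.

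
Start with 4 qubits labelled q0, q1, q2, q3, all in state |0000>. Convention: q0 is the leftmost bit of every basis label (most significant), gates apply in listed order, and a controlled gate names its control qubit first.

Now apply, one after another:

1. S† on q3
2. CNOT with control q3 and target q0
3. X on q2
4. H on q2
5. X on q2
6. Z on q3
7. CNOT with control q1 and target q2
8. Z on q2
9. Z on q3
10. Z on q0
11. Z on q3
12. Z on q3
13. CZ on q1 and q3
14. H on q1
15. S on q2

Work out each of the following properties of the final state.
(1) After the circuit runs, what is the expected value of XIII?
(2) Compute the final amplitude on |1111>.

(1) The expectation value of XIII is 0.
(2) |1111> carries amplitude 0 in the final state.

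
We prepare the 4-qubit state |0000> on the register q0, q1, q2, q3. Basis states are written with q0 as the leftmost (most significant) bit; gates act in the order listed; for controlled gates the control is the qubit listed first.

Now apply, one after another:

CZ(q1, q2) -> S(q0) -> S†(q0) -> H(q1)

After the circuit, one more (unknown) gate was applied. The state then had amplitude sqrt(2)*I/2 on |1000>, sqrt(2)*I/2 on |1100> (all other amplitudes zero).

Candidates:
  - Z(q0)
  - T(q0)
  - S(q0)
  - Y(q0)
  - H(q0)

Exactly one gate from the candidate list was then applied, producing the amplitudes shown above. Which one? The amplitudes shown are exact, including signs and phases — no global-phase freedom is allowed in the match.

The applied gate was Y(q0). Key observation: the block from step 2 through step 3 cancels to the identity and can be dropped.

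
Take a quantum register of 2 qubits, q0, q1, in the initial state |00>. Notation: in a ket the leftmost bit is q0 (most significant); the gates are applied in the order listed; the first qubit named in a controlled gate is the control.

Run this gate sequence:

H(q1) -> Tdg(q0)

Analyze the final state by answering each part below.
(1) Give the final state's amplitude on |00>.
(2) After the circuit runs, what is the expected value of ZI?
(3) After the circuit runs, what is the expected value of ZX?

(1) The final state's coefficient on |00> equals sqrt(2)/2.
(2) In the final state, ZI has expectation 1.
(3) In the final state, ZX has expectation 1.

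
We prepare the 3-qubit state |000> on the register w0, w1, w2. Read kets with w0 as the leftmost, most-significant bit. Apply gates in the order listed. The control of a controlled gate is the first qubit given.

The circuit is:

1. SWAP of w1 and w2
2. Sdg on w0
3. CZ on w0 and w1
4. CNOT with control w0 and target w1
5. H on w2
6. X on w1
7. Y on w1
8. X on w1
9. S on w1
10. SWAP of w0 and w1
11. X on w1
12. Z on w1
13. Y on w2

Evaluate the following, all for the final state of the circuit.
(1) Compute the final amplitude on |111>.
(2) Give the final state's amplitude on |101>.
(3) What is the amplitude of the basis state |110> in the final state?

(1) The amplitude on |111> is -sqrt(2)*I/2.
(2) The final state's coefficient on |101> equals 0.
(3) |110> carries amplitude sqrt(2)*I/2 in the final state.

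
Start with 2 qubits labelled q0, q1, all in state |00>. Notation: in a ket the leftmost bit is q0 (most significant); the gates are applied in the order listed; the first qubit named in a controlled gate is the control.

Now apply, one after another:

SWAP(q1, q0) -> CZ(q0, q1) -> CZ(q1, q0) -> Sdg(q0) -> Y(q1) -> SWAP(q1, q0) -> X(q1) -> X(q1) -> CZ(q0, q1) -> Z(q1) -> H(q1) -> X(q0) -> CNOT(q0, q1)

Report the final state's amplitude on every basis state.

After the circuit, the state carries amplitude sqrt(2)*I/2 on |00>, sqrt(2)*I/2 on |01>, 0 on |10>, 0 on |11>.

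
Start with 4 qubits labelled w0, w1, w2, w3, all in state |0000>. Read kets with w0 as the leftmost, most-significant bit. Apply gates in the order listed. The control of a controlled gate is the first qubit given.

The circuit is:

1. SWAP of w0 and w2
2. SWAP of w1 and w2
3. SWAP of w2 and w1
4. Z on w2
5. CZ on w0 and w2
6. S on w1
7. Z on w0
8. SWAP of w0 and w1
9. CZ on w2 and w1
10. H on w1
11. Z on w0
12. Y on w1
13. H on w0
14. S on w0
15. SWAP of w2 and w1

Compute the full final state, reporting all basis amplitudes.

The resulting statevector has amplitude -I/2 on |0000>, I/2 on |0010>, 1/2 on |1000>, -1/2 on |1010>, and 0 on every other basis state.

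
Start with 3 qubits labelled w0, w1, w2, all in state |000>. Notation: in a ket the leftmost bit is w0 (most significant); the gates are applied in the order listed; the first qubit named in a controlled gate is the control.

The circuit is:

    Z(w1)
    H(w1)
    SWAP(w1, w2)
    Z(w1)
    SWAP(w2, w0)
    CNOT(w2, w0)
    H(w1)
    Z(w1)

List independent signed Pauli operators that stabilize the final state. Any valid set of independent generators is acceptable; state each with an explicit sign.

One valid set of independent stabilizer generators is +XII, -IXI, +IIZ (any independent generating set of the same group is equally correct).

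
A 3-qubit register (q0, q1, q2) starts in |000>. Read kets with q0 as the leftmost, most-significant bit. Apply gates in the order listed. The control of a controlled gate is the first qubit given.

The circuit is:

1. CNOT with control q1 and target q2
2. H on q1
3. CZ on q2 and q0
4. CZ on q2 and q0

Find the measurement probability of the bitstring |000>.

The probability of measuring |000> is 1/2. Key observation: the block from step 3 through step 4 cancels to the identity and can be dropped.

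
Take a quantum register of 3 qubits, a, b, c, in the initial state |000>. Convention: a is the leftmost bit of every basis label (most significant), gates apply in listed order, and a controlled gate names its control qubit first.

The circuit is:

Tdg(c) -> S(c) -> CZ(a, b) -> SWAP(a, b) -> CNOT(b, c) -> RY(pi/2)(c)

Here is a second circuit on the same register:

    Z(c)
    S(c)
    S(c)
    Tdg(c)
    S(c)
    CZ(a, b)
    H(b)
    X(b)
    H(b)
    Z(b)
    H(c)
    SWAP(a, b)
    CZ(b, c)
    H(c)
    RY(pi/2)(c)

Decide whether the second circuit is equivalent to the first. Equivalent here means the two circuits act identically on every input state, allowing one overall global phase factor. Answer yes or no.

Yes: on every input state the two circuits agree up to one overall phase factor.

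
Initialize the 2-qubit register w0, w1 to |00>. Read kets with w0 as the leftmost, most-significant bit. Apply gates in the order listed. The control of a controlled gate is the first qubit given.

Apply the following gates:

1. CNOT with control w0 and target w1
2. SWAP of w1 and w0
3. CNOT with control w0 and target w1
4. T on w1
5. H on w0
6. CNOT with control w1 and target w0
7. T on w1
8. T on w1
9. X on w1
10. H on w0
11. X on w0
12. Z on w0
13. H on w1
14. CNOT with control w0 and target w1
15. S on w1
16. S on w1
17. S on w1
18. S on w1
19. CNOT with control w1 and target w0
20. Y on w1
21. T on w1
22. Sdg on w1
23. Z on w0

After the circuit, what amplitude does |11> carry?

The final state's coefficient on |11> equals -sqrt(2)*exp(I*pi/4)/2. Key observation: steps 15-18 multiply out to the identity, so the circuit reduces to the remaining gates.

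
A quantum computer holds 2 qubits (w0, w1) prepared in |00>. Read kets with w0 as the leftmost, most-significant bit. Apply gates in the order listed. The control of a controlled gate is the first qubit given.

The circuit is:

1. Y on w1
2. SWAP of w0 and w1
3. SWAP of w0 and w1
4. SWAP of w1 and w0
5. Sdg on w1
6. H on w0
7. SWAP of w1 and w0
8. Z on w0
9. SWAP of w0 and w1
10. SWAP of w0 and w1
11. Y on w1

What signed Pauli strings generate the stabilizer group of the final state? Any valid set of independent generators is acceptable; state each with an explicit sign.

The final state is stabilized by the group generated by +IX, +ZI; other independent generating sets are equally valid.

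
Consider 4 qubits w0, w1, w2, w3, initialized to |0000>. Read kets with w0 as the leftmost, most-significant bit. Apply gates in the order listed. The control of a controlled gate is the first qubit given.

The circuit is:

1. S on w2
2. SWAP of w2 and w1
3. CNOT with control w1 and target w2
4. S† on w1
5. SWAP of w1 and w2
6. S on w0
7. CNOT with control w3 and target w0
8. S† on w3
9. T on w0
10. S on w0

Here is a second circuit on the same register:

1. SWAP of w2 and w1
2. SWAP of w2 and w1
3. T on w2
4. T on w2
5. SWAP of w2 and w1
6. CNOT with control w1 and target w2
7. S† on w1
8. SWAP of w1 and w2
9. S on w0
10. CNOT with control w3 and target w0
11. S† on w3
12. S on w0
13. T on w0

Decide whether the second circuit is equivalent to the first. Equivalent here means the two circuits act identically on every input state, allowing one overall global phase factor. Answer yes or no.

Yes: on every input state the two circuits agree up to one overall phase factor.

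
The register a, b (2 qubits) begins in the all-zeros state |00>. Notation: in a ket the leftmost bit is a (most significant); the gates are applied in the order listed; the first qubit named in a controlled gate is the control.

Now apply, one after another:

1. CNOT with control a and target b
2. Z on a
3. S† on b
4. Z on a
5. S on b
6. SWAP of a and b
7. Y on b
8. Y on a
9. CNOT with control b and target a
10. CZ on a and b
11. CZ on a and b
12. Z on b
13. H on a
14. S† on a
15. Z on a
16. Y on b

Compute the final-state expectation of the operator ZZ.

The observable ZZ averages to 0. Key observation: the block from step 10 through step 11 cancels to the identity and can be dropped.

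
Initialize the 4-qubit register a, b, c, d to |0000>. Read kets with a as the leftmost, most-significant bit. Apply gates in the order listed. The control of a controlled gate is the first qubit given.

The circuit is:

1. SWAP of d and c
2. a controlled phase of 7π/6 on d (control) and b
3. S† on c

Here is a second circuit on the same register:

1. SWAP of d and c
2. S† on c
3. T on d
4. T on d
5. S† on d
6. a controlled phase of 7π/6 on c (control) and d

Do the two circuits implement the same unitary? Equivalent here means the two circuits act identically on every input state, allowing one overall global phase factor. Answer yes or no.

No — the two circuits implement different unitaries, even allowing a global phase.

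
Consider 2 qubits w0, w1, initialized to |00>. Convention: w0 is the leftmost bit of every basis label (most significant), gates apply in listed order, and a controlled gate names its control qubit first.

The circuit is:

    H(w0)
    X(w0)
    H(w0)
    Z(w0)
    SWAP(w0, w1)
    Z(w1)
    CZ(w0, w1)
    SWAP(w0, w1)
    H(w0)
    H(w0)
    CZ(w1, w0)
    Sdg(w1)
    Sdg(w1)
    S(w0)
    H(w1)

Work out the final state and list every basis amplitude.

After the circuit, the state carries amplitude sqrt(2)/2 on |00>, sqrt(2)/2 on |01>, 0 on |10>, 0 on |11>.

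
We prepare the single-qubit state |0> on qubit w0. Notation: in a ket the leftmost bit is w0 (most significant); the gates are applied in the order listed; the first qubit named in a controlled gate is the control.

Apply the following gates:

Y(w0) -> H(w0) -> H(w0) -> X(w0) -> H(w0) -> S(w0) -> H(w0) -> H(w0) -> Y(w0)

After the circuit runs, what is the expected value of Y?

In the final state, Y has expectation 1.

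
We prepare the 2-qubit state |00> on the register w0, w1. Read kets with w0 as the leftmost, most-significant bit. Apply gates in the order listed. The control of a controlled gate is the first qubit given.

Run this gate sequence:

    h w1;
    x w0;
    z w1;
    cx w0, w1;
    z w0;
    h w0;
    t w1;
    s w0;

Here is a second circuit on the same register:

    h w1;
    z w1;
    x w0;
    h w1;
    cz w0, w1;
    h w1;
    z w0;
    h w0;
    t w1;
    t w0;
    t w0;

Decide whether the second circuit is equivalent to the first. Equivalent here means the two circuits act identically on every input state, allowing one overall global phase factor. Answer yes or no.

Yes — the two circuits implement the same unitary up to a global phase.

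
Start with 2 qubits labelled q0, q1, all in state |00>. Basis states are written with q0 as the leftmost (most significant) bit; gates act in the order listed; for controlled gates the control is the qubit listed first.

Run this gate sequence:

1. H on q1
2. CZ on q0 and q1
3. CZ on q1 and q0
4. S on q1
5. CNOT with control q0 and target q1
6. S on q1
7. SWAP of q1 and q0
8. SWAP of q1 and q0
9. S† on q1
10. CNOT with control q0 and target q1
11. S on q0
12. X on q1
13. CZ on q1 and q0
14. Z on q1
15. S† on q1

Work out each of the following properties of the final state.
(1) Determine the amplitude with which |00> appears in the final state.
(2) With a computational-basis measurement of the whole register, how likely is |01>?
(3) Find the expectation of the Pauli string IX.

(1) The amplitude on |00> is sqrt(2)*I/2. Key observation: the block from step 5 through step 10 cancels to the identity and can be dropped.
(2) Outcome |01> occurs with probability 1/2.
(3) In the final state, IX has expectation 1.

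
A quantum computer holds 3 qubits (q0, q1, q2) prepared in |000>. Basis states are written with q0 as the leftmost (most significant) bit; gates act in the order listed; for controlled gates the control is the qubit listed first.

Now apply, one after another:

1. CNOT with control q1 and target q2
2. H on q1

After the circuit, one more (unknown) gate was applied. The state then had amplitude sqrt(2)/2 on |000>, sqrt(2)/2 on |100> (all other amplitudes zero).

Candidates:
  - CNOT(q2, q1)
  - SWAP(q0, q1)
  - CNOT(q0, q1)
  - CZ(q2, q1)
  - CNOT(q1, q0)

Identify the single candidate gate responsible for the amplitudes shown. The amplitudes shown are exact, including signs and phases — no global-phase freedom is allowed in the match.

The applied gate was SWAP(q0, q1).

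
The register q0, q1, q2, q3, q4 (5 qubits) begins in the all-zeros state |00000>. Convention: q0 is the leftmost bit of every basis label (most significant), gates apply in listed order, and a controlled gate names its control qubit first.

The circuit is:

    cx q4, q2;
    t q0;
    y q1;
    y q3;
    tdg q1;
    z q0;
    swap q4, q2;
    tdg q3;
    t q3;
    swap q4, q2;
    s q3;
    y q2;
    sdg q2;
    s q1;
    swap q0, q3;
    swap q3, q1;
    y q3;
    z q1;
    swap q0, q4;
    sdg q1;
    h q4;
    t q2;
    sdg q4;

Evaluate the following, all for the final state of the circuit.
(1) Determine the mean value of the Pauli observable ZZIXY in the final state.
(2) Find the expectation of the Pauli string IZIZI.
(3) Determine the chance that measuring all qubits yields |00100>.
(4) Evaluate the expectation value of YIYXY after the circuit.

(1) In the final state, ZZIXY has expectation 0. Key observation: steps 7-10 multiply out to the identity, so the circuit reduces to the remaining gates.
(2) The expectation value of IZIZI is 1.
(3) Outcome |00100> occurs with probability 1/2.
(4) The observable YIYXY averages to 0.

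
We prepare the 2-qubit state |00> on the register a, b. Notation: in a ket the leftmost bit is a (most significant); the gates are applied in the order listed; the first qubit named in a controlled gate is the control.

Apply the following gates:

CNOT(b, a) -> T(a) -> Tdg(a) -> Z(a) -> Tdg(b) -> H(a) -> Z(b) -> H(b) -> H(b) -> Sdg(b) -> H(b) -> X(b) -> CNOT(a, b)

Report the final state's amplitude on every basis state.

After the circuit, the state carries amplitude 1/2 on |00>, 1/2 on |01>, 1/2 on |10>, 1/2 on |11>.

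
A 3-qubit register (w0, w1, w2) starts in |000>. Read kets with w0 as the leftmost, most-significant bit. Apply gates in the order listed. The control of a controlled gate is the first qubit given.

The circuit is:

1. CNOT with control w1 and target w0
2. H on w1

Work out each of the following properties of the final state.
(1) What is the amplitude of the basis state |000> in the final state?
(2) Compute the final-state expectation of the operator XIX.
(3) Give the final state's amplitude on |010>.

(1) The amplitude on |000> is sqrt(2)/2.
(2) In the final state, XIX has expectation 0.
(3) The final state's coefficient on |010> equals sqrt(2)/2.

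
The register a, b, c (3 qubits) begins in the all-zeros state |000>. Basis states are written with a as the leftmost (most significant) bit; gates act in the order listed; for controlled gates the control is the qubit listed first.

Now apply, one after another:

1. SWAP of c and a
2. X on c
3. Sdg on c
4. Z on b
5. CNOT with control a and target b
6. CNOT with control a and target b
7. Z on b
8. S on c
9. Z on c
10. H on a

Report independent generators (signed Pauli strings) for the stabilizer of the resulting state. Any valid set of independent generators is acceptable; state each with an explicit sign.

The final state is stabilized by the group generated by +XII, +IZI, -IIZ; other independent generating sets are equally valid. Key observation: steps 3-8 multiply out to the identity, so the circuit reduces to the remaining gates.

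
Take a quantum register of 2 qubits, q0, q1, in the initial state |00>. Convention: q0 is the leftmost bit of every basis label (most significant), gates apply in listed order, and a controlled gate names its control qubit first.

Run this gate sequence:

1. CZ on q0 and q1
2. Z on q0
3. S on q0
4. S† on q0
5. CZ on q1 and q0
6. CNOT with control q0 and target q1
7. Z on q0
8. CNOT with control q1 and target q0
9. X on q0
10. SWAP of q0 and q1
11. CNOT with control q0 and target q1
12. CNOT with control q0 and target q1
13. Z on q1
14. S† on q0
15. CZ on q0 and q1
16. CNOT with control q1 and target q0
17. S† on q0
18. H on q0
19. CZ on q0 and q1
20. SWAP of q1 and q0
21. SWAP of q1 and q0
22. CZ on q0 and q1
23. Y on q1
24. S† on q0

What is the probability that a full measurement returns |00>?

Outcome |00> occurs with probability 1/2.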